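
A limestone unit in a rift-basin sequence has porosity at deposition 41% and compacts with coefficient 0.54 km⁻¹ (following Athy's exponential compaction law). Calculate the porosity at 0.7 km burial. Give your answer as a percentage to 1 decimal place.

n = n₀·exp(−β·z) = 0.41 × exp(−0.54 × 0.7) = 0.41 × exp(−0.378)
  = 0.41 × 0.6852 = 0.2809

28.1%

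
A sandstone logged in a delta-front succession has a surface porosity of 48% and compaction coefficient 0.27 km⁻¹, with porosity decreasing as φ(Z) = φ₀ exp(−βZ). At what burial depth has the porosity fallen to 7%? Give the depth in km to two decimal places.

7.13 km

Invert Athy's law: Z = ln(φ₀/φ) / β
Z = ln(0.48/0.07) / 0.27 = ln(6.857) / 0.27 = 1.9253 / 0.27 = 7.131 km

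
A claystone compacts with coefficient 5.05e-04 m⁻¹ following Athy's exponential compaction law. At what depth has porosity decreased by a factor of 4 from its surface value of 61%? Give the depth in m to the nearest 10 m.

2750 m

Working in km (1 km = 1000 m; β in km⁻¹ = β in m⁻¹ × 1000):
φ/φ₀ = 1/4 ⇒ exp(−β·z) = 1/4 ⇒ z = ln(4) / β
z = 1.3863 / 0.505 = 2.745 km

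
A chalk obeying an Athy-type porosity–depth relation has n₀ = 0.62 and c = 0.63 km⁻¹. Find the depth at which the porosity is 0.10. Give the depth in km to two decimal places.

Invert Athy's law: d = ln(n₀/n) / c
d = ln(0.62/0.1) / 0.63 = ln(6.2) / 0.63 = 1.8245 / 0.63 = 2.896 km

2.90 km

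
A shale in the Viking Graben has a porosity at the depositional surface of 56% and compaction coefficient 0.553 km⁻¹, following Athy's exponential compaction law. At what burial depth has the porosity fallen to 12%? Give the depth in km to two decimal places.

Invert Athy's law: z = ln(n₀/n) / c
z = ln(0.56/0.12) / 0.553 = ln(4.667) / 0.553 = 1.5404 / 0.553 = 2.786 km

2.79 km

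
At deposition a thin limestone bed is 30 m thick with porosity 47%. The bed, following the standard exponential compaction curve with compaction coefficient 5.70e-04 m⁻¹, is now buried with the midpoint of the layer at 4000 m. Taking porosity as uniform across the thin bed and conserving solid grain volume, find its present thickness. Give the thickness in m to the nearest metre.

Working in km (1 km = 1000 m; β in km⁻¹ = β in m⁻¹ × 1000):
Porosity at 4 km: φ = 0.47·exp(−0.57×4) = 0.0481
Solid-volume conservation: h(1−φ) = h₀(1−φ₀) ⇒ h = h₀·(1−φ₀)/(1−φ)
h = 0.03 × (1 − 0.47)/(1 − 0.0481) = 0.03 × 0.5568 = 0.0167 km

17 m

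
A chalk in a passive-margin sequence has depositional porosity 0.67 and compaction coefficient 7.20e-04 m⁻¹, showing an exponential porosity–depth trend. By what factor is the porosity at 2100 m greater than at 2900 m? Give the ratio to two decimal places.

1.78

Working in km (1 km = 1000 m; c in km⁻¹ = c in m⁻¹ × 1000):
n(z₁)/n(z₂) = e^(−c·z₁)/e^(−c·z₂) = e^{c(z₂−z₁)}
= exp(0.72 × 0.8) = exp(0.576) = 1.7789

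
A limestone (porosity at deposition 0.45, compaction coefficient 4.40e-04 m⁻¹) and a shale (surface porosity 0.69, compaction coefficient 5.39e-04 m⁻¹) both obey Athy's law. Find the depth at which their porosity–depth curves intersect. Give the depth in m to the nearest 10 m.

4320 m

Working in km (1 km = 1000 m; k in km⁻¹ = k in m⁻¹ × 1000):
Set phi₀ₐ e^(−kₐz) = phi₀ᵦ e^(−kᵦz) ⇒ ln(phi₀ₐ/phi₀ᵦ) = (kₐ − kᵦ)·z
z = ln(0.45/0.69) / (0.44 − 0.539) = -0.4274 / -0.099 = 4.318 km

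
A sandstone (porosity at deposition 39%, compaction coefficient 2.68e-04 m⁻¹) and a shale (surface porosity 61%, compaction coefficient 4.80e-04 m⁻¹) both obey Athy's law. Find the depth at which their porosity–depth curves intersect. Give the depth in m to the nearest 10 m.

2110 m

Working in km (1 km = 1000 m; c in km⁻¹ = c in m⁻¹ × 1000):
Set phi₀ₐ e^(−cₐZ) = phi₀ᵦ e^(−cᵦZ) ⇒ ln(phi₀ₐ/phi₀ᵦ) = (cₐ − cᵦ)·Z
Z = ln(0.39/0.61) / (0.268 − 0.48) = -0.4473 / -0.212 = 2.110 km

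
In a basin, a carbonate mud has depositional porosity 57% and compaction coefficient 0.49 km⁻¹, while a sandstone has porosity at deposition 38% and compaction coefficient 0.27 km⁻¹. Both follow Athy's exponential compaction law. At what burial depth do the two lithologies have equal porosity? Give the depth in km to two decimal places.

1.84 km

Set n₀ₐ e^(−cₐZ) = n₀ᵦ e^(−cᵦZ) ⇒ ln(n₀ₐ/n₀ᵦ) = (cₐ − cᵦ)·Z
Z = ln(0.57/0.38) / (0.49 − 0.27) = 0.4055 / 0.22 = 1.843 km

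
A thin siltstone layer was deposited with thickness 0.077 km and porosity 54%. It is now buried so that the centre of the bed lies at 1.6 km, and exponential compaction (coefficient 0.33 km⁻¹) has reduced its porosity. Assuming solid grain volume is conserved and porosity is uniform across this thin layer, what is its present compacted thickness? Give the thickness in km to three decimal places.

Porosity at 1.6 km: n = 0.54·exp(−0.33×1.6) = 0.3185
Solid-volume conservation: h(1−n) = h₀(1−n₀) ⇒ h = h₀·(1−n₀)/(1−n)
h = 0.077 × (1 − 0.54)/(1 − 0.3185) = 0.077 × 0.6750 = 0.0520 km

0.052 km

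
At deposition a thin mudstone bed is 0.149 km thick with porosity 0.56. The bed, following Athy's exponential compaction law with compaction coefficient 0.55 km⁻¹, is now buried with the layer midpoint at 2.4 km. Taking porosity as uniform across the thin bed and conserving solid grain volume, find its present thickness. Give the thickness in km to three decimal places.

0.077 km

Porosity at 2.4 km: n = 0.56·exp(−0.55×2.4) = 0.1496
Solid-volume conservation: h(1−n) = h₀(1−n₀) ⇒ h = h₀·(1−n₀)/(1−n)
h = 0.149 × (1 − 0.56)/(1 − 0.1496) = 0.149 × 0.5174 = 0.0771 km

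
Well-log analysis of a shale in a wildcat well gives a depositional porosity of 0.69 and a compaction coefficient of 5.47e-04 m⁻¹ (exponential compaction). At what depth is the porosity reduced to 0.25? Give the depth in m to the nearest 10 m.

1860 m

Working in km (1 km = 1000 m; c in km⁻¹ = c in m⁻¹ × 1000):
Invert Athy's law: z = ln(phi₀/phi) / c
z = ln(0.69/0.25) / 0.547 = ln(2.76) / 0.547 = 1.0152 / 0.547 = 1.856 km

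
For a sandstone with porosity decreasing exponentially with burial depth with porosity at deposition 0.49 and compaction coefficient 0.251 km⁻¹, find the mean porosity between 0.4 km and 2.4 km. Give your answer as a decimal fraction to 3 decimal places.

⟨n⟩ = (1/(d₂−d₁)) ∫ n₀ e^(−βd) dd = n₀·(e^(−β·d₁) − e^(−β·d₂)) / (β·(d₂−d₁))
e^(−0.251×0.4) = 0.9045; e^(−0.251×2.4) = 0.5475
⟨n⟩ = 0.49 × (0.9045 − 0.5475) / (0.251 × 2) = 0.49 × 0.7111 = 0.3484

0.348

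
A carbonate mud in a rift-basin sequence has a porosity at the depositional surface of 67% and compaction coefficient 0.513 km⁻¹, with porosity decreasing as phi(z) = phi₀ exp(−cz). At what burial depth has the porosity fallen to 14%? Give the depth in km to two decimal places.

Invert Athy's law: z = ln(phi₀/phi) / c
z = ln(0.67/0.14) / 0.513 = ln(4.786) / 0.513 = 1.5656 / 0.513 = 3.052 km

3.05 km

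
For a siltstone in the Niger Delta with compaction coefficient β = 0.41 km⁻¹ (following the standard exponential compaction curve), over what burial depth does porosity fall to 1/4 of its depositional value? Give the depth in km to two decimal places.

n/n₀ = 1/4 ⇒ exp(−β·z) = 1/4 ⇒ z = ln(4) / β
z = 1.3863 / 0.41 = 3.381 km

3.38 km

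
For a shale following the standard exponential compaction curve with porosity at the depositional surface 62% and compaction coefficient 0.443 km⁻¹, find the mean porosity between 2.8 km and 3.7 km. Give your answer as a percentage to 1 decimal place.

14.8%

⟨n⟩ = (1/(z₂−z₁)) ∫ n₀ e^(−kz) dz = n₀·(e^(−k·z₁) − e^(−k·z₂)) / (k·(z₂−z₁))
e^(−0.443×2.8) = 0.2893; e^(−0.443×3.7) = 0.1942
⟨n⟩ = 0.62 × (0.2893 − 0.1942) / (0.443 × 0.9) = 0.62 × 0.2386 = 0.1479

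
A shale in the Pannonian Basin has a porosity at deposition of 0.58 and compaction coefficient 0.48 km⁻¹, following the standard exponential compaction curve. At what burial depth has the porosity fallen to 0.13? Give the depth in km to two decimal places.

3.12 km

Invert Athy's law: d = ln(n₀/n) / c
d = ln(0.58/0.13) / 0.48 = ln(4.462) / 0.48 = 1.4955 / 0.48 = 3.116 km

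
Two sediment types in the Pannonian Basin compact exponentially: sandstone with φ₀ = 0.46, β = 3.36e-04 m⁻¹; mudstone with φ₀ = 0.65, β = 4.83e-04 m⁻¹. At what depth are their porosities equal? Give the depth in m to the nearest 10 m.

Working in km (1 km = 1000 m; β in km⁻¹ = β in m⁻¹ × 1000):
Set φ₀ₐ e^(−βₐZ) = φ₀ᵦ e^(−βᵦZ) ⇒ ln(φ₀ₐ/φ₀ᵦ) = (βₐ − βᵦ)·Z
Z = ln(0.46/0.65) / (0.336 − 0.483) = -0.3457 / -0.147 = 2.352 km

2350 m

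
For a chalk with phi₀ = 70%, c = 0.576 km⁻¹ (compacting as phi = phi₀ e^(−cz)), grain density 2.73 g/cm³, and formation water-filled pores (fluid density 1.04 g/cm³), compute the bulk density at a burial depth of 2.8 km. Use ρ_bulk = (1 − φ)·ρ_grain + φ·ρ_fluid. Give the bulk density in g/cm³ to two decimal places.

2.49 g/cm³

Porosity at depth: phi = 0.7·exp(−0.576×2.8) = 0.7×0.1993 = 0.1395
Bulk density: ρ_b = (1−phi)ρ_g + phi·ρ_f = 0.8605×2.73 + 0.1395×1.04
       = 2.349 + 0.145 = 2.494 g/cm³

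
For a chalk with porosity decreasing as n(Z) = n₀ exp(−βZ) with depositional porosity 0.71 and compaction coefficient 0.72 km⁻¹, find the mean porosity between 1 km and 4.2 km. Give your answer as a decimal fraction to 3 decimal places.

0.135

⟨n⟩ = (1/(Z₂−Z₁)) ∫ n₀ e^(−βZ) dZ = n₀·(e^(−β·Z₁) − e^(−β·Z₂)) / (β·(Z₂−Z₁))
e^(−0.72×1) = 0.4868; e^(−0.72×4.2) = 0.0486
⟨n⟩ = 0.71 × (0.4868 − 0.0486) / (0.72 × 3.2) = 0.71 × 0.1902 = 0.1350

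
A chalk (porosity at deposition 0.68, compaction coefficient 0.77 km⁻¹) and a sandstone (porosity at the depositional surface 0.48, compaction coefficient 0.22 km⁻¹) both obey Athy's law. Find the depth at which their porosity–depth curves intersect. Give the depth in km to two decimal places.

Set n₀ₐ e^(−βₐZ) = n₀ᵦ e^(−βᵦZ) ⇒ ln(n₀ₐ/n₀ᵦ) = (βₐ − βᵦ)·Z
Z = ln(0.68/0.48) / (0.77 − 0.22) = 0.3483 / 0.55 = 0.633 km

0.63 km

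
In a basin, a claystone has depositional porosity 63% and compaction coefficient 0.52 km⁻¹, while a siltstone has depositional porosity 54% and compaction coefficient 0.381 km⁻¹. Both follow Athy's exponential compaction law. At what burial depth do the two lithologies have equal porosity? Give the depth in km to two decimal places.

1.11 km

Set φ₀ₐ e^(−cₐz) = φ₀ᵦ e^(−cᵦz) ⇒ ln(φ₀ₐ/φ₀ᵦ) = (cₐ − cᵦ)·z
z = ln(0.63/0.54) / (0.52 − 0.381) = 0.1542 / 0.139 = 1.109 km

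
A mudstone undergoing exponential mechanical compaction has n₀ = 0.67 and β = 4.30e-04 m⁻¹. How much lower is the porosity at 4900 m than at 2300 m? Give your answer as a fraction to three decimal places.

Working in km (1 km = 1000 m; β in km⁻¹ = β in m⁻¹ × 1000):
n(2.3) = 0.67·e^(−0.43×2.3) = 0.2492
n(4.9) = 0.67·e^(−0.43×4.9) = 0.0815
Δn = 0.2492 − 0.0815 = 0.1677

0.168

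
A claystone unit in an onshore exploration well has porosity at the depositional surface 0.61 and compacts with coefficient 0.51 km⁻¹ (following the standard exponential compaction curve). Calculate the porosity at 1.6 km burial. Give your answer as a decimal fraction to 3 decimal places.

φ = φ₀·exp(−c·d) = 0.61 × exp(−0.51 × 1.6) = 0.61 × exp(−0.816)
  = 0.61 × 0.4422 = 0.2697

0.270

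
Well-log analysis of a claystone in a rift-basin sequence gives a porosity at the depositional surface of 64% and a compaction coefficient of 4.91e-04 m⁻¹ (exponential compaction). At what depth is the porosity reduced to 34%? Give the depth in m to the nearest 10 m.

Working in km (1 km = 1000 m; β in km⁻¹ = β in m⁻¹ × 1000):
Invert Athy's law: z = ln(n₀/n) / β
z = ln(0.64/0.34) / 0.491 = ln(1.882) / 0.491 = 0.6325 / 0.491 = 1.288 km

1290 m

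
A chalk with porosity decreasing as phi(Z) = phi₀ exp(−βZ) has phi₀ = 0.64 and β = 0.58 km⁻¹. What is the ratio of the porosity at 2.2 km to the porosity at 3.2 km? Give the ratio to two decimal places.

1.79

phi(Z₁)/phi(Z₂) = e^(−β·Z₁)/e^(−β·Z₂) = e^{β(Z₂−Z₁)}
= exp(0.58 × 1) = exp(0.58) = 1.7860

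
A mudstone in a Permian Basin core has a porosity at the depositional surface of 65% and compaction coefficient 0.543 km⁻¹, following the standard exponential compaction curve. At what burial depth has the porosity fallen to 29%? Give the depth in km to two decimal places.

Invert Athy's law: d = ln(φ₀/φ) / c
d = ln(0.65/0.29) / 0.543 = ln(2.241) / 0.543 = 0.8071 / 0.543 = 1.486 km

1.49 km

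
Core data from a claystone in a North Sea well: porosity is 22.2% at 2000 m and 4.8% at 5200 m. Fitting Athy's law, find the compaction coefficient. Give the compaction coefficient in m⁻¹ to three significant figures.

Working in km (1 km = 1000 m; β in km⁻¹ = β in m⁻¹ × 1000):
Athy: phi(Z) = phi₀ e^(−βZ) ⇒ phi₁/phi₂ = e^{β(Z₂−Z₁)} ⇒ β = ln(phi₁/phi₂)/(Z₂−Z₁)
β = ln(0.222/0.048) / (5.2 − 2) = ln(4.625) / 3.2 = 1.5315 / 3.2 = 0.4786 km⁻¹

0.000479 m⁻¹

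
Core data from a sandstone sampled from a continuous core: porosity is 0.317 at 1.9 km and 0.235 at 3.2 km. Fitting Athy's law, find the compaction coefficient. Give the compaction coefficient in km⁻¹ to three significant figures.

Athy: φ(Z) = φ₀ e^(−cZ) ⇒ φ₁/φ₂ = e^{c(Z₂−Z₁)} ⇒ c = ln(φ₁/φ₂)/(Z₂−Z₁)
c = ln(0.317/0.235) / (3.2 − 1.9) = ln(1.349) / 1.3 = 0.2993 / 1.3 = 0.2302 km⁻¹

0.230 km⁻¹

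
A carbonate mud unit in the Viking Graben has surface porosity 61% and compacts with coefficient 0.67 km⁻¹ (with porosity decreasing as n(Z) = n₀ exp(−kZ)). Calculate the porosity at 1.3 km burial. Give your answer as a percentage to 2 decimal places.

25.53%

n = n₀·exp(−k·Z) = 0.61 × exp(−0.67 × 1.3) = 0.61 × exp(−0.871)
  = 0.61 × 0.4185 = 0.2553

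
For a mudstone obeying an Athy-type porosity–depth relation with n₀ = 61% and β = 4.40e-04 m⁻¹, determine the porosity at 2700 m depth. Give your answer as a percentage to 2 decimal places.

Working in km (1 km = 1000 m; β in km⁻¹ = β in m⁻¹ × 1000):
n = n₀·exp(−β·d) = 0.61 × exp(−0.44 × 2.7) = 0.61 × exp(−1.188)
  = 0.61 × 0.3048 = 0.1859

18.59%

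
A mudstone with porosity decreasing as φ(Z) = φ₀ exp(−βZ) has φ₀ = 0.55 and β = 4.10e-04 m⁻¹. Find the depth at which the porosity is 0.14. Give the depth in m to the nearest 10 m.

Working in km (1 km = 1000 m; β in km⁻¹ = β in m⁻¹ × 1000):
Invert Athy's law: Z = ln(φ₀/φ) / β
Z = ln(0.55/0.14) / 0.41 = ln(3.929) / 0.41 = 1.3683 / 0.41 = 3.337 km

3340 m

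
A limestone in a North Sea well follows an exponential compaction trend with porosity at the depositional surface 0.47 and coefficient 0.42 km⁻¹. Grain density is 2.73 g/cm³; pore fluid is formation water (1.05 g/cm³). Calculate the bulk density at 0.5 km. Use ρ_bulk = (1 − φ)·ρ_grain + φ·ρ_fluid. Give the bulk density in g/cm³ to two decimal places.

2.09 g/cm³

Porosity at depth: n = 0.47·exp(−0.42×0.5) = 0.47×0.8106 = 0.3810
Bulk density: ρ_b = (1−n)ρ_g + n·ρ_f = 0.6190×2.73 + 0.3810×1.05
       = 1.690 + 0.400 = 2.090 g/cm³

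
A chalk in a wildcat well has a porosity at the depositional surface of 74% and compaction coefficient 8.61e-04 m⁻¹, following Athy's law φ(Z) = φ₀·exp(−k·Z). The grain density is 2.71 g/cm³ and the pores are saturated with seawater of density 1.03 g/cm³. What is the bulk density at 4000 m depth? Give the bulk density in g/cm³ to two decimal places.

2.67 g/cm³

Working in km (1 km = 1000 m; k in km⁻¹ = k in m⁻¹ × 1000):
Porosity at depth: φ = 0.74·exp(−0.861×4) = 0.74×0.0319 = 0.0236
Bulk density: ρ_b = (1−φ)ρ_g + φ·ρ_f = 0.9764×2.71 + 0.0236×1.03
       = 2.646 + 0.024 = 2.670 g/cm³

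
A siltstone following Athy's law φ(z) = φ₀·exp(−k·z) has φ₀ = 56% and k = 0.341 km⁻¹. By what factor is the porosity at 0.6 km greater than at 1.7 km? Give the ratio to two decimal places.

1.46

φ(z₁)/φ(z₂) = e^(−k·z₁)/e^(−k·z₂) = e^{k(z₂−z₁)}
= exp(0.341 × 1.1) = exp(0.3751) = 1.4551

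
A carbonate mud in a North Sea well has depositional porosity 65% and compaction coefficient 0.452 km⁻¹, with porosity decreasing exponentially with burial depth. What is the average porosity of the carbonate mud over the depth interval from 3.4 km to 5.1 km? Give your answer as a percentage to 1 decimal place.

9.8%

⟨phi⟩ = (1/(Z₂−Z₁)) ∫ phi₀ e^(−kZ) dZ = phi₀·(e^(−k·Z₁) − e^(−k·Z₂)) / (k·(Z₂−Z₁))
e^(−0.452×3.4) = 0.2151; e^(−0.452×5.1) = 0.0997
⟨phi⟩ = 0.65 × (0.2151 − 0.0997) / (0.452 × 1.7) = 0.65 × 0.1501 = 0.0976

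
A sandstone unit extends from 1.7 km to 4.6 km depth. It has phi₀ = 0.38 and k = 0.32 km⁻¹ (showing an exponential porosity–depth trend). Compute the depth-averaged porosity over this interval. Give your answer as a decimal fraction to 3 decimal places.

0.144

⟨phi⟩ = (1/(d₂−d₁)) ∫ phi₀ e^(−kd) dd = phi₀·(e^(−k·d₁) − e^(−k·d₂)) / (k·(d₂−d₁))
e^(−0.32×1.7) = 0.5804; e^(−0.32×4.6) = 0.2295
⟨phi⟩ = 0.38 × (0.5804 − 0.2295) / (0.32 × 2.9) = 0.38 × 0.3782 = 0.1437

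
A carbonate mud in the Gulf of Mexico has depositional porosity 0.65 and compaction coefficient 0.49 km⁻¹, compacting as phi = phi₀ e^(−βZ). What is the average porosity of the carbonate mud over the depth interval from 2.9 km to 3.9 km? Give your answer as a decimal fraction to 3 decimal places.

⟨phi⟩ = (1/(Z₂−Z₁)) ∫ phi₀ e^(−βZ) dZ = phi₀·(e^(−β·Z₁) − e^(−β·Z₂)) / (β·(Z₂−Z₁))
e^(−0.49×2.9) = 0.2415; e^(−0.49×3.9) = 0.1479
⟨phi⟩ = 0.65 × (0.2415 − 0.1479) / (0.49 × 1) = 0.65 × 0.1909 = 0.1241

0.124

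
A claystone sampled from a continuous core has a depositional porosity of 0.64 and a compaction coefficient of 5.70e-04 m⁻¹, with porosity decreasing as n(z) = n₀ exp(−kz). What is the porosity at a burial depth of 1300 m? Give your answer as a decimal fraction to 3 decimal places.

Working in km (1 km = 1000 m; k in km⁻¹ = k in m⁻¹ × 1000):
n = n₀·exp(−k·z) = 0.64 × exp(−0.57 × 1.3) = 0.64 × exp(−0.741)
  = 0.64 × 0.4766 = 0.3050

0.305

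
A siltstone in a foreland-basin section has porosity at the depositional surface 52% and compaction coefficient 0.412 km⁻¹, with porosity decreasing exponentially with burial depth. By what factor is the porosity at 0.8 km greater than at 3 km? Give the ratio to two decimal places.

φ(d₁)/φ(d₂) = e^(−k·d₁)/e^(−k·d₂) = e^{k(d₂−d₁)}
= exp(0.412 × 2.2) = exp(0.9064) = 2.4754

2.48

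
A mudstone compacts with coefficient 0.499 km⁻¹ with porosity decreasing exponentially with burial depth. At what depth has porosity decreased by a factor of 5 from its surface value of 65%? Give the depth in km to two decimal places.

3.23 km

n/n₀ = 1/5 ⇒ exp(−β·Z) = 1/5 ⇒ Z = ln(5) / β
Z = 1.6094 / 0.499 = 3.225 km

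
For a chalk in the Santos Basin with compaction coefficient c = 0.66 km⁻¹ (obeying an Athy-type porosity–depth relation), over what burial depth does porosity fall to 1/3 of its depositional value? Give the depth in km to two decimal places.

phi/phi₀ = 1/3 ⇒ exp(−c·d) = 1/3 ⇒ d = ln(3) / c
d = 1.0986 / 0.66 = 1.665 km

1.66 km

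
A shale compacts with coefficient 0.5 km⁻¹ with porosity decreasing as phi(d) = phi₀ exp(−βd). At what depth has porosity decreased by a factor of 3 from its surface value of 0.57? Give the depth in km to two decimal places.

phi/phi₀ = 1/3 ⇒ exp(−β·d) = 1/3 ⇒ d = ln(3) / β
d = 1.0986 / 0.5 = 2.197 km

2.20 km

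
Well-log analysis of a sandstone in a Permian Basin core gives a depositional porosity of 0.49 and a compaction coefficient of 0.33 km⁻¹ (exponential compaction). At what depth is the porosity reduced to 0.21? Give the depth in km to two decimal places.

Invert Athy's law: z = ln(n₀/n) / k
z = ln(0.49/0.21) / 0.33 = ln(2.333) / 0.33 = 0.8473 / 0.33 = 2.568 km

2.57 km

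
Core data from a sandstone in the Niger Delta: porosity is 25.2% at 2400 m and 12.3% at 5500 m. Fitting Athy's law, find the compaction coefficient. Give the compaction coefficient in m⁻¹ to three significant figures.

0.000231 m⁻¹

Working in km (1 km = 1000 m; β in km⁻¹ = β in m⁻¹ × 1000):
Athy: φ(d) = φ₀ e^(−βd) ⇒ φ₁/φ₂ = e^{β(d₂−d₁)} ⇒ β = ln(φ₁/φ₂)/(d₂−d₁)
β = ln(0.252/0.123) / (5.5 − 2.4) = ln(2.049) / 3.1 = 0.7172 / 3.1 = 0.2314 km⁻¹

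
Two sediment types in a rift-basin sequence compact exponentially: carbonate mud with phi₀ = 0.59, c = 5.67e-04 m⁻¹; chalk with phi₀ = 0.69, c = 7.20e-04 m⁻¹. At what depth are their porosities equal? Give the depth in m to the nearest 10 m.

1020 m

Working in km (1 km = 1000 m; c in km⁻¹ = c in m⁻¹ × 1000):
Set phi₀ₐ e^(−cₐd) = phi₀ᵦ e^(−cᵦd) ⇒ ln(phi₀ₐ/phi₀ᵦ) = (cₐ − cᵦ)·d
d = ln(0.59/0.69) / (0.567 − 0.72) = -0.1566 / -0.153 = 1.023 km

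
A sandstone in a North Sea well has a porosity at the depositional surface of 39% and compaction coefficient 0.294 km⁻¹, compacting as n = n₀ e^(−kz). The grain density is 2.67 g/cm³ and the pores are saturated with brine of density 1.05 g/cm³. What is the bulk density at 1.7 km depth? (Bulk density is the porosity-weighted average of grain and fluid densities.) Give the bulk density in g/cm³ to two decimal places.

2.29 g/cm³

Porosity at depth: n = 0.39·exp(−0.294×1.7) = 0.39×0.6067 = 0.2366
Bulk density: ρ_b = (1−n)ρ_g + n·ρ_f = 0.7634×2.67 + 0.2366×1.05
       = 2.038 + 0.248 = 2.287 g/cm³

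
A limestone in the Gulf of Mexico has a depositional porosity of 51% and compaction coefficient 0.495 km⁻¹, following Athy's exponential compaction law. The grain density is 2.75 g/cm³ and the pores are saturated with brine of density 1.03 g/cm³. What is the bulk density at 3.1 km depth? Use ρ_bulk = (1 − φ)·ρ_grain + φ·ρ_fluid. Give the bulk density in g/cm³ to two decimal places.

Porosity at depth: phi = 0.51·exp(−0.495×3.1) = 0.51×0.2156 = 0.1099
Bulk density: ρ_b = (1−phi)ρ_g + phi·ρ_f = 0.8901×2.75 + 0.1099×1.03
       = 2.448 + 0.113 = 2.561 g/cm³

2.56 g/cm³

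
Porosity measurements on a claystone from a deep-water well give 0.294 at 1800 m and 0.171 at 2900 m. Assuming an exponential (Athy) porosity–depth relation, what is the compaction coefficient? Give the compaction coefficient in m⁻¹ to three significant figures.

Working in km (1 km = 1000 m; c in km⁻¹ = c in m⁻¹ × 1000):
Athy: n(z) = n₀ e^(−cz) ⇒ n₁/n₂ = e^{c(z₂−z₁)} ⇒ c = ln(n₁/n₂)/(z₂−z₁)
c = ln(0.294/0.171) / (2.9 − 1.8) = ln(1.719) / 1.1 = 0.5419 / 1.1 = 0.4927 km⁻¹

0.000493 m⁻¹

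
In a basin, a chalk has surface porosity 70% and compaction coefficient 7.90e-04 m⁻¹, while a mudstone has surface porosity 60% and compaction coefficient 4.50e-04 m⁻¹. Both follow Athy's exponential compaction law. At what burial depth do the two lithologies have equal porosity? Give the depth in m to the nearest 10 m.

Working in km (1 km = 1000 m; k in km⁻¹ = k in m⁻¹ × 1000):
Set φ₀ₐ e^(−kₐZ) = φ₀ᵦ e^(−kᵦZ) ⇒ ln(φ₀ₐ/φ₀ᵦ) = (kₐ − kᵦ)·Z
Z = ln(0.7/0.6) / (0.79 − 0.45) = 0.1542 / 0.34 = 0.453 km

450 m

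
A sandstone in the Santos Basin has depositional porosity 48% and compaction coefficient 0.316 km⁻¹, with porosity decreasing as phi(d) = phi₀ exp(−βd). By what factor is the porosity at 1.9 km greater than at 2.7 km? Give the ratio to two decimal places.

phi(d₁)/phi(d₂) = e^(−β·d₁)/e^(−β·d₂) = e^{β(d₂−d₁)}
= exp(0.316 × 0.8) = exp(0.2528) = 1.2876

1.29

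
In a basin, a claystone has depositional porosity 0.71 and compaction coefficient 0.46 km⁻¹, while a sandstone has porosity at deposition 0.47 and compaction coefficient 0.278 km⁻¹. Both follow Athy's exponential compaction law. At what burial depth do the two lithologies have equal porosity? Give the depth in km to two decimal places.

2.27 km

Set phi₀ₐ e^(−kₐd) = phi₀ᵦ e^(−kᵦd) ⇒ ln(phi₀ₐ/phi₀ᵦ) = (kₐ − kᵦ)·d
d = ln(0.71/0.47) / (0.46 − 0.278) = 0.4125 / 0.182 = 2.267 km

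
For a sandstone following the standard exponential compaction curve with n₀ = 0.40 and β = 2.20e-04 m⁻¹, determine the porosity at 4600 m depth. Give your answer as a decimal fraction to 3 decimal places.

0.145

Working in km (1 km = 1000 m; β in km⁻¹ = β in m⁻¹ × 1000):
n = n₀·exp(−β·z) = 0.4 × exp(−0.22 × 4.6) = 0.4 × exp(−1.012)
  = 0.4 × 0.3635 = 0.1454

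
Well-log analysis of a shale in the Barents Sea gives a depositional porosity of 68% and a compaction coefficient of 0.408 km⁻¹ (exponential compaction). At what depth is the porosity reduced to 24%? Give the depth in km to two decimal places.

Invert Athy's law: Z = ln(phi₀/phi) / k
Z = ln(0.68/0.24) / 0.408 = ln(2.833) / 0.408 = 1.0415 / 0.408 = 2.553 km

2.55 km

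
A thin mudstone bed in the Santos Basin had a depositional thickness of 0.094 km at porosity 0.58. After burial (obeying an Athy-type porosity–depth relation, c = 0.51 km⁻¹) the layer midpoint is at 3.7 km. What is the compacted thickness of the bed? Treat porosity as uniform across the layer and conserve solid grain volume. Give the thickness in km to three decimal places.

0.043 km

Porosity at 3.7 km: φ = 0.58·exp(−0.51×3.7) = 0.0879
Solid-volume conservation: h(1−φ) = h₀(1−φ₀) ⇒ h = h₀·(1−φ₀)/(1−φ)
h = 0.094 × (1 − 0.58)/(1 − 0.0879) = 0.094 × 0.4605 = 0.0433 km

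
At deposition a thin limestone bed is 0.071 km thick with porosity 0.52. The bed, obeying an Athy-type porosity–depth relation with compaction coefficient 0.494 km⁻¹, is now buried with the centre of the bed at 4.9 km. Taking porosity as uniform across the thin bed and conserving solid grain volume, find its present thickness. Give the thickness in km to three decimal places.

0.036 km

Porosity at 4.9 km: n = 0.52·exp(−0.494×4.9) = 0.0462
Solid-volume conservation: h(1−n) = h₀(1−n₀) ⇒ h = h₀·(1−n₀)/(1−n)
h = 0.071 × (1 − 0.52)/(1 − 0.0462) = 0.071 × 0.5033 = 0.0357 km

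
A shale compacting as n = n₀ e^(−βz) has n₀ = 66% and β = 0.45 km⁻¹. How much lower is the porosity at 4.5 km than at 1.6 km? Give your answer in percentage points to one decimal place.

23.4 percentage points

n(1.6) = 0.66·e^(−0.45×1.6) = 0.3213
n(4.5) = 0.66·e^(−0.45×4.5) = 0.0871
Δn = 0.3213 − 0.0871 = 0.2341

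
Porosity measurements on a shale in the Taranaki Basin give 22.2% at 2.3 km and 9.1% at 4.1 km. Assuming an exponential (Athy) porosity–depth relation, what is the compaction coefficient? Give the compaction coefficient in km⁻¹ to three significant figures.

Athy: phi(d) = phi₀ e^(−βd) ⇒ phi₁/phi₂ = e^{β(d₂−d₁)} ⇒ β = ln(phi₁/phi₂)/(d₂−d₁)
β = ln(0.222/0.091) / (4.1 − 2.3) = ln(2.44) / 1.8 = 0.8918 / 1.8 = 0.4955 km⁻¹

0.495 km⁻¹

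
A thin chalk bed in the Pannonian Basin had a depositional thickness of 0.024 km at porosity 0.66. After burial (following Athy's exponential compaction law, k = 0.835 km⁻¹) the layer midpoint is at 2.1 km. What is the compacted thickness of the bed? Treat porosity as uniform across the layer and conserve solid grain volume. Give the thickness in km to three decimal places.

Porosity at 2.1 km: φ = 0.66·exp(−0.835×2.1) = 0.1143
Solid-volume conservation: h(1−φ) = h₀(1−φ₀) ⇒ h = h₀·(1−φ₀)/(1−φ)
h = 0.024 × (1 − 0.66)/(1 − 0.1143) = 0.024 × 0.3839 = 0.0092 km

0.009 km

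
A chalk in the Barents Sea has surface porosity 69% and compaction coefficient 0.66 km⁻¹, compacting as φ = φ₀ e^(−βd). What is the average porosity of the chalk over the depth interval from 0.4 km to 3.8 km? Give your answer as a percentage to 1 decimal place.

⟨φ⟩ = (1/(d₂−d₁)) ∫ φ₀ e^(−βd) dd = φ₀·(e^(−β·d₁) − e^(−β·d₂)) / (β·(d₂−d₁))
e^(−0.66×0.4) = 0.7680; e^(−0.66×3.8) = 0.0814
⟨φ⟩ = 0.69 × (0.7680 − 0.0814) / (0.66 × 3.4) = 0.69 × 0.3059 = 0.2111

21.1%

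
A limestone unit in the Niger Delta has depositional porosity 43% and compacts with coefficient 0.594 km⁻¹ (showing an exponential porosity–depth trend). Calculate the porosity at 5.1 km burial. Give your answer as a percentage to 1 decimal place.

n = n₀·exp(−c·z) = 0.43 × exp(−0.594 × 5.1) = 0.43 × exp(−3.029)
  = 0.43 × 0.0483 = 0.0208

2.1%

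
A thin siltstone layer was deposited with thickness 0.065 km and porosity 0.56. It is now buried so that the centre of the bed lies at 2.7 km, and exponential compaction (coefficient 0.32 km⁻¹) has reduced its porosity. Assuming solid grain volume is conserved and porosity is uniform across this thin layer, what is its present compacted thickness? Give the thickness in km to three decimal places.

0.037 km

Porosity at 2.7 km: n = 0.56·exp(−0.32×2.7) = 0.2360
Solid-volume conservation: h(1−n) = h₀(1−n₀) ⇒ h = h₀·(1−n₀)/(1−n)
h = 0.065 × (1 − 0.56)/(1 − 0.2360) = 0.065 × 0.5759 = 0.0374 km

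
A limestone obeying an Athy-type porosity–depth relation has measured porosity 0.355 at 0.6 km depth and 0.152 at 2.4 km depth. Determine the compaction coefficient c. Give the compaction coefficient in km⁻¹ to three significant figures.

Athy: φ(z) = φ₀ e^(−cz) ⇒ φ₁/φ₂ = e^{c(z₂−z₁)} ⇒ c = ln(φ₁/φ₂)/(z₂−z₁)
c = ln(0.355/0.152) / (2.4 − 0.6) = ln(2.336) / 1.8 = 0.8482 / 1.8 = 0.4712 km⁻¹

0.471 km⁻¹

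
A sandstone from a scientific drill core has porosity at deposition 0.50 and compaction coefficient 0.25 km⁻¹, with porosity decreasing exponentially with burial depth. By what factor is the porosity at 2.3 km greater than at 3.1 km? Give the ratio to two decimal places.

1.22

φ(d₁)/φ(d₂) = e^(−k·d₁)/e^(−k·d₂) = e^{k(d₂−d₁)}
= exp(0.25 × 0.8) = exp(0.2) = 1.2214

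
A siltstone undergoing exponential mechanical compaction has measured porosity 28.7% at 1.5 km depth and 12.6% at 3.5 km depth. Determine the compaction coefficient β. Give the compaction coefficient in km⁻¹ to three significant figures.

0.412 km⁻¹

Athy: φ(Z) = φ₀ e^(−βZ) ⇒ φ₁/φ₂ = e^{β(Z₂−Z₁)} ⇒ β = ln(φ₁/φ₂)/(Z₂−Z₁)
β = ln(0.287/0.126) / (3.5 − 1.5) = ln(2.278) / 2 = 0.8232 / 2 = 0.4116 km⁻¹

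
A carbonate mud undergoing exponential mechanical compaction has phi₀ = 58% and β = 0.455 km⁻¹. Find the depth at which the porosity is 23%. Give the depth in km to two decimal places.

2.03 km

Invert Athy's law: d = ln(phi₀/phi) / β
d = ln(0.58/0.23) / 0.455 = ln(2.522) / 0.455 = 0.9249 / 0.455 = 2.033 km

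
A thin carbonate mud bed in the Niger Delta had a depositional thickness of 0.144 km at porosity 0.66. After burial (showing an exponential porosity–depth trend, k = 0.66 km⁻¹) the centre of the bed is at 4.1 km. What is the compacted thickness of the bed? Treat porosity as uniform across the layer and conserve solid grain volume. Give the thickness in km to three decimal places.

0.051 km

Porosity at 4.1 km: phi = 0.66·exp(−0.66×4.1) = 0.0441
Solid-volume conservation: h(1−phi) = h₀(1−phi₀) ⇒ h = h₀·(1−phi₀)/(1−phi)
h = 0.144 × (1 − 0.66)/(1 − 0.0441) = 0.144 × 0.3557 = 0.0512 km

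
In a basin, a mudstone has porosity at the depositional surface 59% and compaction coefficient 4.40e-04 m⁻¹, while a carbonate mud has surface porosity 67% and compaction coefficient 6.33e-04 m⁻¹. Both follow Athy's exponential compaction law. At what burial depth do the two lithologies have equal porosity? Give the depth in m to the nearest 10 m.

660 m

Working in km (1 km = 1000 m; k in km⁻¹ = k in m⁻¹ × 1000):
Set n₀ₐ e^(−kₐZ) = n₀ᵦ e^(−kᵦZ) ⇒ ln(n₀ₐ/n₀ᵦ) = (kₐ − kᵦ)·Z
Z = ln(0.59/0.67) / (0.44 − 0.633) = -0.1272 / -0.193 = 0.659 km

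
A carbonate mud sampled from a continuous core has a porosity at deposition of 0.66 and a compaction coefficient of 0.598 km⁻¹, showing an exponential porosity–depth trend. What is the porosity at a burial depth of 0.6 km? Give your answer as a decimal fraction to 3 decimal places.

n = n₀·exp(−k·d) = 0.66 × exp(−0.598 × 0.6) = 0.66 × exp(−0.3588)
  = 0.66 × 0.6985 = 0.4610

0.461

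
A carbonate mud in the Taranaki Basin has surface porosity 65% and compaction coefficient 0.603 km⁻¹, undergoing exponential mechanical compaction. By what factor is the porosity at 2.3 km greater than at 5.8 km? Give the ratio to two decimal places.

phi(d₁)/phi(d₂) = e^(−k·d₁)/e^(−k·d₂) = e^{k(d₂−d₁)}
= exp(0.603 × 3.5) = exp(2.111) = 8.2524

8.25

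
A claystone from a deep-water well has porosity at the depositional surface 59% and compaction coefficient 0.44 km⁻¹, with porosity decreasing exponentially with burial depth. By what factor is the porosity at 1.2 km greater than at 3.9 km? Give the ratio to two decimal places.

3.28

n(z₁)/n(z₂) = e^(−β·z₁)/e^(−β·z₂) = e^{β(z₂−z₁)}
= exp(0.44 × 2.7) = exp(1.188) = 3.2805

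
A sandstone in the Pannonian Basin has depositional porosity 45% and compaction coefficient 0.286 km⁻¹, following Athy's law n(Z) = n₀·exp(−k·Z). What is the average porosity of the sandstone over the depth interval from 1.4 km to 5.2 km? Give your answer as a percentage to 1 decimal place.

18.4%

⟨n⟩ = (1/(Z₂−Z₁)) ∫ n₀ e^(−kZ) dZ = n₀·(e^(−k·Z₁) − e^(−k·Z₂)) / (k·(Z₂−Z₁))
e^(−0.286×1.4) = 0.6701; e^(−0.286×5.2) = 0.2260
⟨n⟩ = 0.45 × (0.6701 − 0.2260) / (0.286 × 3.8) = 0.45 × 0.4086 = 0.1839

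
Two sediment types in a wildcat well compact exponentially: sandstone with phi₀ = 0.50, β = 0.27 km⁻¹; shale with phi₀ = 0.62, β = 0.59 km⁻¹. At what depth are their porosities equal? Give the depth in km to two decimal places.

0.67 km

Set phi₀ₐ e^(−βₐd) = phi₀ᵦ e^(−βᵦd) ⇒ ln(phi₀ₐ/phi₀ᵦ) = (βₐ − βᵦ)·d
d = ln(0.5/0.62) / (0.27 − 0.59) = -0.2151 / -0.32 = 0.672 km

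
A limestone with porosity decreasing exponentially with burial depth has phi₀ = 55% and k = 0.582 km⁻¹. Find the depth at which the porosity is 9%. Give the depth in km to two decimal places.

Invert Athy's law: z = ln(phi₀/phi) / k
z = ln(0.55/0.09) / 0.582 = ln(6.111) / 0.582 = 1.8101 / 0.582 = 3.110 km

3.11 km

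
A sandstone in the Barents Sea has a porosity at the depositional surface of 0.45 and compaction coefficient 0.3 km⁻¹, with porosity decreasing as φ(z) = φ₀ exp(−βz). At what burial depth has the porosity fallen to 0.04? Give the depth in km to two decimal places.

8.07 km

Invert Athy's law: z = ln(φ₀/φ) / β
z = ln(0.45/0.04) / 0.3 = ln(11.25) / 0.3 = 2.4204 / 0.3 = 8.068 km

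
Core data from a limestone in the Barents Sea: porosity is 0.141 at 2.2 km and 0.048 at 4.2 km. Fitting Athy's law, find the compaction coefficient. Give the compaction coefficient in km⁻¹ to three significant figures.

0.539 km⁻¹

Athy: n(z) = n₀ e^(−kz) ⇒ n₁/n₂ = e^{k(z₂−z₁)} ⇒ k = ln(n₁/n₂)/(z₂−z₁)
k = ln(0.141/0.048) / (4.2 − 2.2) = ln(2.937) / 2 = 1.0776 / 2 = 0.5388 km⁻¹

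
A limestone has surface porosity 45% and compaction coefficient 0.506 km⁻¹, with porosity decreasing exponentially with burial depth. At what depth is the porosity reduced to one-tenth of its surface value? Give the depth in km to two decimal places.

φ/φ₀ = 1/10 ⇒ exp(−k·d) = 1/10 ⇒ d = ln(10) / k
d = 2.3026 / 0.506 = 4.551 km

4.55 km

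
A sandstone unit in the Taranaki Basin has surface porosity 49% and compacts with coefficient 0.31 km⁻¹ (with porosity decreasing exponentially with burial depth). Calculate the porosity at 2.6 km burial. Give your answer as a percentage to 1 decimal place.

n = n₀·exp(−β·z) = 0.49 × exp(−0.31 × 2.6) = 0.49 × exp(−0.806)
  = 0.49 × 0.4466 = 0.2189

21.9%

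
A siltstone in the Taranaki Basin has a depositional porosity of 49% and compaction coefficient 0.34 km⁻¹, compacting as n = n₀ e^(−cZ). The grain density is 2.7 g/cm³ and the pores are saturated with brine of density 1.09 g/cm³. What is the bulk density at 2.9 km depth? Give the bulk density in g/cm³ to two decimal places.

Porosity at depth: n = 0.49·exp(−0.34×2.9) = 0.49×0.3731 = 0.1828
Bulk density: ρ_b = (1−n)ρ_g + n·ρ_f = 0.8172×2.7 + 0.1828×1.09
       = 2.206 + 0.199 = 2.406 g/cm³

2.41 g/cm³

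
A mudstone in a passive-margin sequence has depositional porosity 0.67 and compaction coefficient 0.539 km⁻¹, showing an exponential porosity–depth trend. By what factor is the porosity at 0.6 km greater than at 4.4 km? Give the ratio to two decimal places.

φ(d₁)/φ(d₂) = e^(−c·d₁)/e^(−c·d₂) = e^{c(d₂−d₁)}
= exp(0.539 × 3.8) = exp(2.048) = 7.7539

7.75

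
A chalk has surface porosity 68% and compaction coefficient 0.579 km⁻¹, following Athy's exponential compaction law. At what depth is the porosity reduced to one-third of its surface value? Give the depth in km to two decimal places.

1.90 km

φ/φ₀ = 1/3 ⇒ exp(−k·z) = 1/3 ⇒ z = ln(3) / k
z = 1.0986 / 0.579 = 1.897 km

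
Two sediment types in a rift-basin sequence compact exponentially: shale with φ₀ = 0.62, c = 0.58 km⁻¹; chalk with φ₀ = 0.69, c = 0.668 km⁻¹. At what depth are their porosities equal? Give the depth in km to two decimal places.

Set φ₀ₐ e^(−cₐd) = φ₀ᵦ e^(−cᵦd) ⇒ ln(φ₀ₐ/φ₀ᵦ) = (cₐ − cᵦ)·d
d = ln(0.62/0.69) / (0.58 − 0.668) = -0.1070 / -0.088 = 1.216 km

1.22 km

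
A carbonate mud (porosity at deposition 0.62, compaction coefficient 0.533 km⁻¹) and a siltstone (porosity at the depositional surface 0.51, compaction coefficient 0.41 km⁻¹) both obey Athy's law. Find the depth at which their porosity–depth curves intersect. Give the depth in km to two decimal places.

Set n₀ₐ e^(−cₐZ) = n₀ᵦ e^(−cᵦZ) ⇒ ln(n₀ₐ/n₀ᵦ) = (cₐ − cᵦ)·Z
Z = ln(0.62/0.51) / (0.533 − 0.41) = 0.1953 / 0.123 = 1.588 km

1.59 km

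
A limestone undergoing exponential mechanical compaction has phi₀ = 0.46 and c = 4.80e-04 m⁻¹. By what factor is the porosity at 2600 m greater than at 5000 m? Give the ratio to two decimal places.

3.16

Working in km (1 km = 1000 m; c in km⁻¹ = c in m⁻¹ × 1000):
phi(Z₁)/phi(Z₂) = e^(−c·Z₁)/e^(−c·Z₂) = e^{c(Z₂−Z₁)}
= exp(0.48 × 2.4) = exp(1.152) = 3.1645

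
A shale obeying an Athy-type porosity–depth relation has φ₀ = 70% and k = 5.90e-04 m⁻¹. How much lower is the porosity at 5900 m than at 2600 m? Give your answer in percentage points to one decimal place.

12.9 percentage points

Working in km (1 km = 1000 m; k in km⁻¹ = k in m⁻¹ × 1000):
φ(2.6) = 0.7·e^(−0.59×2.6) = 0.1510
φ(5.9) = 0.7·e^(−0.59×5.9) = 0.0215
Δφ = 0.1510 − 0.0215 = 0.1294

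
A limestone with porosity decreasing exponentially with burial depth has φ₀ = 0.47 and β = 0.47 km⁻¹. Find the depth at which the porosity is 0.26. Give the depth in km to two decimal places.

Invert Athy's law: Z = ln(φ₀/φ) / β
Z = ln(0.47/0.26) / 0.47 = ln(1.808) / 0.47 = 0.5921 / 0.47 = 1.260 km

1.26 km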